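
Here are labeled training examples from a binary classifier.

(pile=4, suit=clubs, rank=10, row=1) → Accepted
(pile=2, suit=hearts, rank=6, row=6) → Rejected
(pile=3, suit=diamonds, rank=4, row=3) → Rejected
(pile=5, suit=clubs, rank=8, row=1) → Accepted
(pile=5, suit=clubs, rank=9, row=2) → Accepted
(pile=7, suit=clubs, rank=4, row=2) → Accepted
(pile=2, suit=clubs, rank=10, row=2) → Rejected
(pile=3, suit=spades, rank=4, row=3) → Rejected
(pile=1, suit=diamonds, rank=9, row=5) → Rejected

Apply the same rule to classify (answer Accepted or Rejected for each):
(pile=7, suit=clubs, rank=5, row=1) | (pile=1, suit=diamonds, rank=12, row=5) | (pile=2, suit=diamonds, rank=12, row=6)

Every 'Accepted' example satisfies: pile ≥ 4. None of the 'Rejected' examples do.

Accepted, Rejected, Rejected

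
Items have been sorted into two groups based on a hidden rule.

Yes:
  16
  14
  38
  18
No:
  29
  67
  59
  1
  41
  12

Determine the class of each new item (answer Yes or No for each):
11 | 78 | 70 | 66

No, Yes, Yes, Yes

The distinguishing property — even AND at least 14 — holds for all the 'Yes' cases and none of the 'No' cases.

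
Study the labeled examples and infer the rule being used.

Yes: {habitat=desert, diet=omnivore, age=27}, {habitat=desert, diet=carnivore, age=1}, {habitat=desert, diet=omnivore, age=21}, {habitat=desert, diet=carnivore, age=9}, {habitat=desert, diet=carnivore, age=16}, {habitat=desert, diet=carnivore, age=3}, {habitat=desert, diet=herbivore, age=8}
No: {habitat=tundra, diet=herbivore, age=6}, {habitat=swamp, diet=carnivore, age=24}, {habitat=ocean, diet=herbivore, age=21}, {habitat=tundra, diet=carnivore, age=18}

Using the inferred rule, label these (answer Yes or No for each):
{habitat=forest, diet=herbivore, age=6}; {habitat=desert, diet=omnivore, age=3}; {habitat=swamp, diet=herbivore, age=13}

No, Yes, No

Checking candidate rules against both groups, what survives is: habitat is desert.
{habitat=forest, diet=herbivore, age=6} → habitat is forest → No.
{habitat=desert, diet=omnivore, age=3} → habitat is desert → Yes.
{habitat=swamp, diet=herbivore, age=13} → habitat is swamp → No.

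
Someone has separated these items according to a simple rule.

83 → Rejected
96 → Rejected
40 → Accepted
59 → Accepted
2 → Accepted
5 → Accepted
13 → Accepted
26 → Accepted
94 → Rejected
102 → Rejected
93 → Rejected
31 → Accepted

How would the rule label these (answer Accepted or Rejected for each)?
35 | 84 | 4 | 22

Accepted, Rejected, Accepted, Accepted

The simplest hypothesis consistent with all the labels is: at most 59.
35 — 35 ≤ 59, hence Accepted. 84 — 84 > 59, hence Rejected. 4 — 4 ≤ 59, hence Accepted. 22 — 22 ≤ 59, hence Accepted.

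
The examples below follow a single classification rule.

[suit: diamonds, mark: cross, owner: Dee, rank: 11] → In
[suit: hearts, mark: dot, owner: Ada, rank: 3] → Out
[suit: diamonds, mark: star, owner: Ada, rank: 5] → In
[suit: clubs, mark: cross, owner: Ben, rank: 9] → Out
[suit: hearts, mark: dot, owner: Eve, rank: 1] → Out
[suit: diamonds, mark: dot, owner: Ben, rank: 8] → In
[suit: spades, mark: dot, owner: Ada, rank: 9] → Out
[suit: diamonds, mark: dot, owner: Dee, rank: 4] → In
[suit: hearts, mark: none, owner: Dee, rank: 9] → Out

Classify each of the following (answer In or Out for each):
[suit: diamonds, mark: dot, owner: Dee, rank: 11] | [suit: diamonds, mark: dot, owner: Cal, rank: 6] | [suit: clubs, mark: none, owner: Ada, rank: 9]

All 'In' examples share one property — suit is diamonds — and every 'Out' example lacks it.
[suit: diamonds, mark: dot, owner: Dee, rank: 11]: In (suit is diamonds). [suit: diamonds, mark: dot, owner: Cal, rank: 6]: In (suit is diamonds). [suit: clubs, mark: none, owner: Ada, rank: 9]: Out (suit is clubs).

In, In, Out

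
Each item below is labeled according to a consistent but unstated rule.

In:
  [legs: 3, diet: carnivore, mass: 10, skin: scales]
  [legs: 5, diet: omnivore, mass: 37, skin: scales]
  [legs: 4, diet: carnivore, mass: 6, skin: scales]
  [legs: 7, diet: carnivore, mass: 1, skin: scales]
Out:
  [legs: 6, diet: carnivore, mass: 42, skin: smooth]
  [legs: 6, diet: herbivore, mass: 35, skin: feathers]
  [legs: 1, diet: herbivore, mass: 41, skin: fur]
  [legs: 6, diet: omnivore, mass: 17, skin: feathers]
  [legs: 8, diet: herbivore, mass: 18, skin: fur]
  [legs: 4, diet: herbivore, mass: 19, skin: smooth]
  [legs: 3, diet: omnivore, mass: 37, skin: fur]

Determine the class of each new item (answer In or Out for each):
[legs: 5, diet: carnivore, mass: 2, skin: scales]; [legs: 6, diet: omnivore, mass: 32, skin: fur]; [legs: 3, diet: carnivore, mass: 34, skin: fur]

In, Out, Out

All 'In' examples share one property — skin is scales — and every 'Out' example lacks it.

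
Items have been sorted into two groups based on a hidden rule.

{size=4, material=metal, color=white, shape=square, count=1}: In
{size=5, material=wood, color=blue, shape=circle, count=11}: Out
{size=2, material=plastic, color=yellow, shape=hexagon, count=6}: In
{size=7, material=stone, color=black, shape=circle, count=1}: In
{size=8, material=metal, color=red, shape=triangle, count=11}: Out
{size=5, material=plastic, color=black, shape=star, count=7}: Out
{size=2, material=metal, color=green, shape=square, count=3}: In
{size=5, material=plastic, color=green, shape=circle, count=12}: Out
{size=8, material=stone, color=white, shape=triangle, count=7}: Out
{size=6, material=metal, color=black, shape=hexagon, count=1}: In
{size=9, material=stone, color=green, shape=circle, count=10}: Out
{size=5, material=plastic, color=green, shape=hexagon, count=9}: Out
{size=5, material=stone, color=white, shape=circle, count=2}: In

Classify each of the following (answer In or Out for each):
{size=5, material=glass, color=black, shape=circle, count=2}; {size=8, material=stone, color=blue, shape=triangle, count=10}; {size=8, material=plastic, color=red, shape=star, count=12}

In, Out, Out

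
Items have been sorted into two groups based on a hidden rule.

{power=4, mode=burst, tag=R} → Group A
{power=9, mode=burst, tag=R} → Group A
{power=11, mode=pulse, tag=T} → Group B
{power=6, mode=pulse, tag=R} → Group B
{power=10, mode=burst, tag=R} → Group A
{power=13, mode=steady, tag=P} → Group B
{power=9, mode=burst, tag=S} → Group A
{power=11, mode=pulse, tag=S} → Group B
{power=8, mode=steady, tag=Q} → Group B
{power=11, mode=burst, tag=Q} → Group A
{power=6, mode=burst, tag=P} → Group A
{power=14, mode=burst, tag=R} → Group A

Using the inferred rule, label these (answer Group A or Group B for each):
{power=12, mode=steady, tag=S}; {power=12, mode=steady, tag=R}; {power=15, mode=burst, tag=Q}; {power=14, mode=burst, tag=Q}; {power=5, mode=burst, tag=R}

Group B, Group B, Group A, Group A, Group A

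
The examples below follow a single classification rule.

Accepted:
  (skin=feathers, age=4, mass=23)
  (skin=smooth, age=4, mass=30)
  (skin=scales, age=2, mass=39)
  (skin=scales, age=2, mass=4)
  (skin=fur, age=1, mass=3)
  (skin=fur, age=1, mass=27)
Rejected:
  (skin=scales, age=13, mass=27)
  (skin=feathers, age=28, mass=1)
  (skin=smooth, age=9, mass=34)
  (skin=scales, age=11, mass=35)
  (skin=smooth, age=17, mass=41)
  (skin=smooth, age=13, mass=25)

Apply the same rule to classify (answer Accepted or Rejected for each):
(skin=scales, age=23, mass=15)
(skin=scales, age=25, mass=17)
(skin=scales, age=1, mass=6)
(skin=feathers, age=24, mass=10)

Rejected, Rejected, Accepted, Rejected

A rule that fits every label: age ≤ 4 — true of each 'Accepted' example, false of each 'Rejected' one.
(skin=scales, age=23, mass=15): Rejected (age = 23). (skin=scales, age=25, mass=17): Rejected (age = 25). (skin=scales, age=1, mass=6): Accepted (age = 1). (skin=feathers, age=24, mass=10): Rejected (age = 24).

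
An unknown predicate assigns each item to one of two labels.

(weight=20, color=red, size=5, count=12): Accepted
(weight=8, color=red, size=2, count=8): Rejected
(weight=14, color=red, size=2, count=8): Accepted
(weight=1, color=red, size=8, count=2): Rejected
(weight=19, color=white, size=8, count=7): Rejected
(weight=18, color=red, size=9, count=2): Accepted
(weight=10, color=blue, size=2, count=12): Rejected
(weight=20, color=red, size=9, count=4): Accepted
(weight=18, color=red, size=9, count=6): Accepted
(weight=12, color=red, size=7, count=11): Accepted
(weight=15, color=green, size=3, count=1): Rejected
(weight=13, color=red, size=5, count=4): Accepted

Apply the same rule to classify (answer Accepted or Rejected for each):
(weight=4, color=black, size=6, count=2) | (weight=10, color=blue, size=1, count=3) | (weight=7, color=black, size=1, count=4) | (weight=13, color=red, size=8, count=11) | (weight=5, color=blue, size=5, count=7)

The pattern is that an item is 'Accepted' exactly when: color is red AND weight ≥ 10.

Rejected, Rejected, Rejected, Accepted, Rejected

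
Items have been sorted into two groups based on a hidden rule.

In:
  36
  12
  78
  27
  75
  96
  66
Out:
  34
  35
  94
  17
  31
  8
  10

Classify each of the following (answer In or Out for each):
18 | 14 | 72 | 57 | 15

Checking candidate rules against both groups, what survives is: multiple of 3.
18: In (18 = 3·6).
14: Out (14 = 3·4 + 2).
72: In (72 = 3·24).
57: In (57 = 3·19).
15: In (15 = 3·5).

In, Out, In, In, In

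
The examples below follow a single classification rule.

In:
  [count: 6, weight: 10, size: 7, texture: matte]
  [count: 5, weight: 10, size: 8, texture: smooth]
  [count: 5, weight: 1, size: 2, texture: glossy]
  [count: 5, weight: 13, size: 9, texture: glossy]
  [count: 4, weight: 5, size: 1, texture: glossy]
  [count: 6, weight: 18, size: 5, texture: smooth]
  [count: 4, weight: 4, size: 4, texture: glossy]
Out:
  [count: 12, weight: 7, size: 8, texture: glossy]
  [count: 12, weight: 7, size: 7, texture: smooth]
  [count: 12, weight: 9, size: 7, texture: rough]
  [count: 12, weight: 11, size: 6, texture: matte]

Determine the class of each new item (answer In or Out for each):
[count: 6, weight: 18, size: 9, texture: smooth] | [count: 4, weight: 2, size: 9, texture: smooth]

In, In

The rule appears to be: count ≤ 6.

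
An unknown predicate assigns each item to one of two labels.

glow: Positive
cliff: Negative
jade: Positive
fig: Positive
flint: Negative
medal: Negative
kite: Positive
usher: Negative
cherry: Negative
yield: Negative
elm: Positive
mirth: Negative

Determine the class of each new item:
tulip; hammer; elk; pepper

A rule that fits every label: length ≤ 4 — true of each 'Positive' example, false of each 'Negative' one.
tulip → length 5 → Negative. hammer → length 6 → Negative. elk → length 3 → Positive. pepper → length 6 → Negative.

Negative, Negative, Positive, Negative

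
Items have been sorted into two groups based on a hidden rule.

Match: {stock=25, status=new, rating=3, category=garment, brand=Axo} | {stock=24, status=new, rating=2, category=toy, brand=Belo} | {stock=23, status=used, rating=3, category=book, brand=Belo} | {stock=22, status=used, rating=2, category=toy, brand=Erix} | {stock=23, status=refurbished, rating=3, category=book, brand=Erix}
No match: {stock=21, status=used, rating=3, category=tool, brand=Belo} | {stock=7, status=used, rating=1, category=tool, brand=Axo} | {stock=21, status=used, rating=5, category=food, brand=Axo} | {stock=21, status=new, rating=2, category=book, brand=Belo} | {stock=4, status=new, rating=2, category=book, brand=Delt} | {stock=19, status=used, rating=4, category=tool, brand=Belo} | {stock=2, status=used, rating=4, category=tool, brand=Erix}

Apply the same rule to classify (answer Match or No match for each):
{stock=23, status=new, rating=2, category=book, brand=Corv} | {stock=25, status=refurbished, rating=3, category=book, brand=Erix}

'Match' ⟺ stock ≥ 22.
{stock=23, status=new, rating=2, category=book, brand=Corv} → stock = 23 → Match.
{stock=25, status=refurbished, rating=3, category=book, brand=Erix} → stock = 25 → Match.

Match, Match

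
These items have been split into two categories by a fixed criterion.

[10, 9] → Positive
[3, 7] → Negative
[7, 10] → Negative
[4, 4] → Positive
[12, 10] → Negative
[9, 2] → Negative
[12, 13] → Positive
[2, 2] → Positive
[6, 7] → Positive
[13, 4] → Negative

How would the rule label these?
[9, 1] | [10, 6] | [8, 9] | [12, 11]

All 'Positive' examples share one property — |first − second| ≤ 1 — and every 'Negative' example lacks it.
Negative: [9, 1], since |9−1| = 8. Negative: [10, 6], since |10−6| = 4. Positive: [8, 9], since |8−9| = 1. Positive: [12, 11], since |12−11| = 1.

Negative, Negative, Positive, Positive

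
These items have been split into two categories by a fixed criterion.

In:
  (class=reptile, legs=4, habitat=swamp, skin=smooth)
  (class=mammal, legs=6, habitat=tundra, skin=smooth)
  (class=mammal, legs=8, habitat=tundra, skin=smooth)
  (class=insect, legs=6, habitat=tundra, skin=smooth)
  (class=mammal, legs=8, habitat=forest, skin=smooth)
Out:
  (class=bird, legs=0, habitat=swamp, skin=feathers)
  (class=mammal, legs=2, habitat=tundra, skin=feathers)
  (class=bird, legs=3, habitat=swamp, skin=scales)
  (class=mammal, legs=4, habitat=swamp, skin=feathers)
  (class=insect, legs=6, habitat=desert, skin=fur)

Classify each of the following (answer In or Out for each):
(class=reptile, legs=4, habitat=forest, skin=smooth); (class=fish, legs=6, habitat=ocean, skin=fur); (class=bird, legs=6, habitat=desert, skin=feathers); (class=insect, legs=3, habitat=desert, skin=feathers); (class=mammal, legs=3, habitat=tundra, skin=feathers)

In, Out, Out, Out, Out

The distinguishing property — skin is smooth — holds for all the 'In' cases and none of the 'Out' cases.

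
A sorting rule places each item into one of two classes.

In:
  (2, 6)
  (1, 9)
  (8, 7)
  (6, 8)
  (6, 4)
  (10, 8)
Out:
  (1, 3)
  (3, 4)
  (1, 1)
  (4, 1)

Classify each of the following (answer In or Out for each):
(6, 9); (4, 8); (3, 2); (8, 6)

The distinguishing property — sum ≥ 8 — holds for all the 'In' cases and none of the 'Out' cases.

In, In, Out, In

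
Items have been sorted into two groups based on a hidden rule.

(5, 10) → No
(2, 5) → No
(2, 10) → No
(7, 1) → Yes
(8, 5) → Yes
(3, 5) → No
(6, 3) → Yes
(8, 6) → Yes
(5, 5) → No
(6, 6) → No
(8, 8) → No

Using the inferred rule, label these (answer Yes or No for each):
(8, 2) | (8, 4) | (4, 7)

Looking at the examples, the only property every 'Yes' case has and every 'No' case lacks is: first > second.

Yes, Yes, No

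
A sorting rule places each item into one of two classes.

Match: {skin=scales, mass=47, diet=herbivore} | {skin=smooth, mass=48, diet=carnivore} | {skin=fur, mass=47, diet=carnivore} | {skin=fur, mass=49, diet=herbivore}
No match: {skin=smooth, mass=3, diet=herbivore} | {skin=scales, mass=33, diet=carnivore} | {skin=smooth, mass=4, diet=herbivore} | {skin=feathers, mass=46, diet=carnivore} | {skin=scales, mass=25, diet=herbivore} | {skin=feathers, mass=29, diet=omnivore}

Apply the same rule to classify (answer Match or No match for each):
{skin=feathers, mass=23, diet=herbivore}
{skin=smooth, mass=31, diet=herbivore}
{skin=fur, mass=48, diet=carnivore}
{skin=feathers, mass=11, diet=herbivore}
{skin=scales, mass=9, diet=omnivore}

'Match' ⟺ mass ≥ 47.
{skin=feathers, mass=23, diet=herbivore}: mass = 23, does not fit → No match.
{skin=smooth, mass=31, diet=herbivore}: mass = 31, does not fit → No match.
{skin=fur, mass=48, diet=carnivore}: mass = 48, has this property → Match.
{skin=feathers, mass=11, diet=herbivore}: mass = 11, does not fit → No match.
{skin=scales, mass=9, diet=omnivore}: mass = 9, does not fit → No match.

No match, No match, Match, No match, No match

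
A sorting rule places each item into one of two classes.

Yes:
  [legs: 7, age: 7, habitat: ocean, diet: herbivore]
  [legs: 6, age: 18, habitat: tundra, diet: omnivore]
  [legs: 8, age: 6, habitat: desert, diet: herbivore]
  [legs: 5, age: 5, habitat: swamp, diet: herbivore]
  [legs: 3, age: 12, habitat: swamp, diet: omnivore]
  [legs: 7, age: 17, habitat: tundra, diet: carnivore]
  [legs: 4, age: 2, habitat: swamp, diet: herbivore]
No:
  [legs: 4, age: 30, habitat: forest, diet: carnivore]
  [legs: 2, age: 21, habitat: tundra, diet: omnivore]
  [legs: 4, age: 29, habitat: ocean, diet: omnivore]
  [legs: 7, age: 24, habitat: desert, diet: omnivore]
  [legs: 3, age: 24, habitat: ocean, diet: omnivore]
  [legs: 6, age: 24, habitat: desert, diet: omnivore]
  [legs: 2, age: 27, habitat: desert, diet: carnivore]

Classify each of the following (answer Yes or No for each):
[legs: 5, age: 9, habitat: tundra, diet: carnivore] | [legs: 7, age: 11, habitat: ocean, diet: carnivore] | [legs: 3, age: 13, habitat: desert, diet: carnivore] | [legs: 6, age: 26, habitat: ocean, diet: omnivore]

Rule: age ≤ 18. This holds for each 'Yes' example and fails for each 'No' one.

Yes, Yes, Yes, No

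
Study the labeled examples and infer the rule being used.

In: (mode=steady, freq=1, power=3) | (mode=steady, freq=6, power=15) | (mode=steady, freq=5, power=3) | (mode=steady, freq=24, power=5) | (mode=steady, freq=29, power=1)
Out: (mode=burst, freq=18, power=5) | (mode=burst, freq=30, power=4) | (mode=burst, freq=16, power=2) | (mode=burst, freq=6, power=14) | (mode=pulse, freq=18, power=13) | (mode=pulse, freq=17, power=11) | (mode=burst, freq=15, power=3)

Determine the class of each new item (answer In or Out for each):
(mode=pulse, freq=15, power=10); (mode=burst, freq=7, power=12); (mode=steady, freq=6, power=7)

Out, Out, In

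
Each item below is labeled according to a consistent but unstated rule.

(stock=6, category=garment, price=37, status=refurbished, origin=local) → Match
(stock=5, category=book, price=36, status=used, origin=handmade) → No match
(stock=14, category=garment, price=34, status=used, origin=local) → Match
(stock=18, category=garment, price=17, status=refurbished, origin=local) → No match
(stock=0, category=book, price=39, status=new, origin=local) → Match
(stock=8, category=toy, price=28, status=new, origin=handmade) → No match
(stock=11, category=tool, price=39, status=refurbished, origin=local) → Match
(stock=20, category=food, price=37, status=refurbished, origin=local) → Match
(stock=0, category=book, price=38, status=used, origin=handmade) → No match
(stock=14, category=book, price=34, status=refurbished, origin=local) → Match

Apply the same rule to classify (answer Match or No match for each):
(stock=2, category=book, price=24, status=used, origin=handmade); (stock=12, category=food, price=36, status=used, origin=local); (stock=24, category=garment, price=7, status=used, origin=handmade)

The common property of the 'Match' items is: origin is local AND price ≥ 28. No 'No match' item has it.
(stock=2, category=book, price=24, status=used, origin=handmade) → origin is handmade, price = 24 → No match. (stock=12, category=food, price=36, status=used, origin=local) → origin is local, price = 36 → Match. (stock=24, category=garment, price=7, status=used, origin=handmade) → origin is handmade, price = 7 → No match.

No match, Match, No match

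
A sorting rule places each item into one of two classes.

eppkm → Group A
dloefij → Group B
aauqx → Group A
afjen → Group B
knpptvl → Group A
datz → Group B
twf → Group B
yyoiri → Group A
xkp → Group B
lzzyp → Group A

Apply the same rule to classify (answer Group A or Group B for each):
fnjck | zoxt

The classifier is using: has a double letter.
Group B: fnjck, since no doubled letter. Group B: zoxt, since no doubled letter.

Group B, Group B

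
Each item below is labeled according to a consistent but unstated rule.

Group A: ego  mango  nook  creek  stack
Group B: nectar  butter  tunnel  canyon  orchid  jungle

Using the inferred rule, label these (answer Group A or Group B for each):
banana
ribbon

Group B, Group B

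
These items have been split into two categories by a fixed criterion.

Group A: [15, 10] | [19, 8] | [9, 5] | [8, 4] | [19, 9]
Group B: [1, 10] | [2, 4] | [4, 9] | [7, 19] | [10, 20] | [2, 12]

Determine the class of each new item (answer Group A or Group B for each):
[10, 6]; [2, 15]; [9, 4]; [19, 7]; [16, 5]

Rule: first > second. This holds for each 'Group A' example and fails for each 'Group B' one.
[10, 6] → 10 > 6 → Group A.
[2, 15] → 2 < 15 → Group B.
[9, 4] → 9 > 4 → Group A.
[19, 7] → 19 > 7 → Group A.
[16, 5] → 16 > 5 → Group A.

Group A, Group B, Group A, Group A, Group A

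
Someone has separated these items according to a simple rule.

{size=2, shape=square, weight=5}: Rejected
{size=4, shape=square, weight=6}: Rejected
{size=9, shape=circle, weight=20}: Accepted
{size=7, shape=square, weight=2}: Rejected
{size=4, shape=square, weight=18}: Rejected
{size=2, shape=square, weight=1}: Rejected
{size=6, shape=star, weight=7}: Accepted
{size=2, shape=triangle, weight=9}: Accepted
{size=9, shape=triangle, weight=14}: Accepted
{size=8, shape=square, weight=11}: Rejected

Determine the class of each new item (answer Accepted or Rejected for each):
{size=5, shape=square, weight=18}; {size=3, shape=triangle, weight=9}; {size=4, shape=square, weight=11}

Checking candidate rules against both groups, what survives is: shape is not square.
{size=5, shape=square, weight=18}: shape is square — lacks this property, so Rejected.
{size=3, shape=triangle, weight=9}: shape is triangle — fits, so Accepted.
{size=4, shape=square, weight=11}: shape is square — lacks this property, so Rejected.

Rejected, Accepted, Rejected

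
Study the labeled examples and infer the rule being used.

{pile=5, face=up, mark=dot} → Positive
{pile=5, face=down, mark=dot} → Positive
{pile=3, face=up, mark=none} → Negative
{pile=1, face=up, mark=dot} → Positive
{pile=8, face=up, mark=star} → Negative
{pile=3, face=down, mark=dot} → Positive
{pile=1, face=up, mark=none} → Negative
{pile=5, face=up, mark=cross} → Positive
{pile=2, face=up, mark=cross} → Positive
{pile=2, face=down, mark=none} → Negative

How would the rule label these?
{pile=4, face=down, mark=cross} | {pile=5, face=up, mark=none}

Positive, Negative

The rule appears to be: mark is dot OR mark is cross.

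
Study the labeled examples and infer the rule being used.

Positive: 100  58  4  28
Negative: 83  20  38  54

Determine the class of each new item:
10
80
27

Positive, Negative, Negative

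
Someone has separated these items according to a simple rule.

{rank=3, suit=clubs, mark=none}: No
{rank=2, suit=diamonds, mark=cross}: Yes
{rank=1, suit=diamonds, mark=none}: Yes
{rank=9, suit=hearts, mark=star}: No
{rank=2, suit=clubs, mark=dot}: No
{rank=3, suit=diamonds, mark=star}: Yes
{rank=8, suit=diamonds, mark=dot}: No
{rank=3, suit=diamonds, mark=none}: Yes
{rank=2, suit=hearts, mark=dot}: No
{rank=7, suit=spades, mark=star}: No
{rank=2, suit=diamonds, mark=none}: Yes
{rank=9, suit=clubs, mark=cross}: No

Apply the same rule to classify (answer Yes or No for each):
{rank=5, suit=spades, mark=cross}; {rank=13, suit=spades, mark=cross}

The rule appears to be: suit is diamonds AND rank ≤ 3.
{rank=5, suit=spades, mark=cross}: No (suit is spades, rank = 5).
{rank=13, suit=spades, mark=cross}: No (suit is spades, rank = 13).

No, No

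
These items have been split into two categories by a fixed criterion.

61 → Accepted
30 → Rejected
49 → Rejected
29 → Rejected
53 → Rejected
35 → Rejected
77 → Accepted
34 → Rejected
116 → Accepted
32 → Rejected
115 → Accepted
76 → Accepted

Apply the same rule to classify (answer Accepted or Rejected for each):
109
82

Every 'Accepted' example satisfies: at least 61. None of the 'Rejected' examples do.
109 → 109 ≥ 61 → Accepted.
82 → 82 ≥ 61 → Accepted.

Accepted, Accepted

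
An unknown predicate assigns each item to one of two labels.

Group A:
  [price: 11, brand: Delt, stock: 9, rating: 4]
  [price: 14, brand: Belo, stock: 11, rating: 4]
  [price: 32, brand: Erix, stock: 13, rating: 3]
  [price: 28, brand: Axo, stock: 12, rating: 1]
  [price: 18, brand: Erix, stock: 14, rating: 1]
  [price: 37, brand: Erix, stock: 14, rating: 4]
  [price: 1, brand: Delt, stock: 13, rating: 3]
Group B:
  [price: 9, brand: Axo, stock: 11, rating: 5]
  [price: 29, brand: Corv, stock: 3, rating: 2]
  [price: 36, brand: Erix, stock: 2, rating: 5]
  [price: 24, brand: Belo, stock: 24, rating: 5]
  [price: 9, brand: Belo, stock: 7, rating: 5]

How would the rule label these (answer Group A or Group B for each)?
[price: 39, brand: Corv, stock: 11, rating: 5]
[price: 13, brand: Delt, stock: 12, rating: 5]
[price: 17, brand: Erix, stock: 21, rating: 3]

'Group A' ⟺ stock ≥ 7 AND rating ≤ 4.
Group B: [price: 39, brand: Corv, stock: 11, rating: 5], since stock = 11, rating = 5.
Group B: [price: 13, brand: Delt, stock: 12, rating: 5], since stock = 12, rating = 5.
Group A: [price: 17, brand: Erix, stock: 21, rating: 3], since stock = 21, rating = 3.

Group B, Group B, Group A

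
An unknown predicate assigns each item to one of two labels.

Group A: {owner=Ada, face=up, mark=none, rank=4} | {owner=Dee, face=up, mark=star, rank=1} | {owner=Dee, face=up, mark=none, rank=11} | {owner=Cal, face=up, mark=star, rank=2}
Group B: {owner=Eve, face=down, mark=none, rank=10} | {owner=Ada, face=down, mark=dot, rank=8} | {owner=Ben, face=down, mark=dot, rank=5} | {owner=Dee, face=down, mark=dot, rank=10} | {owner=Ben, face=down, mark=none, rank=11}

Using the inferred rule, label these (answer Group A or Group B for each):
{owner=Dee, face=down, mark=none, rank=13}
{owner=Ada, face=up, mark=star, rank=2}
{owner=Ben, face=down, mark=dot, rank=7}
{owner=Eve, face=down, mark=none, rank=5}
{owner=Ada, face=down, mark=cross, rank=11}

Group B, Group A, Group B, Group B, Group B

Checking candidate rules against both groups, what survives is: face is up.
{owner=Dee, face=down, mark=none, rank=13}: face is down — does not pass, so Group B. {owner=Ada, face=up, mark=star, rank=2}: face is up — fits, so Group A. {owner=Ben, face=down, mark=dot, rank=7}: face is down — does not pass, so Group B. {owner=Eve, face=down, mark=none, rank=5}: face is down — does not pass, so Group B. {owner=Ada, face=down, mark=cross, rank=11}: face is down — does not pass, so Group B.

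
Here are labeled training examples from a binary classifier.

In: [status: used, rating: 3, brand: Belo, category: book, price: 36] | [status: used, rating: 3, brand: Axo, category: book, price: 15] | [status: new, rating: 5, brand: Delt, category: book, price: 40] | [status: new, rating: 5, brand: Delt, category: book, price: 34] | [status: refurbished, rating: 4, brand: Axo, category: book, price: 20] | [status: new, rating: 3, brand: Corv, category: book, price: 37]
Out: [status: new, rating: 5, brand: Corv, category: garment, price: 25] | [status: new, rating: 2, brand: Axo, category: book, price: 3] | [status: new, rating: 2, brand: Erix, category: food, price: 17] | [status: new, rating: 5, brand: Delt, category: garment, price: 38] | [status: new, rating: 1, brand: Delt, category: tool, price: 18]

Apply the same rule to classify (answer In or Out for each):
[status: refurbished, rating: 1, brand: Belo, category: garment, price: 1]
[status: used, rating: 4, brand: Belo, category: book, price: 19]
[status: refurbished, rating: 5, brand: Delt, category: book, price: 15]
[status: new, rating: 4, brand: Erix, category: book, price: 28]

Out, In, In, In

Rule: category is book AND price ≥ 15. This holds for each 'In' example and fails for each 'Out' one.
[status: refurbished, rating: 1, brand: Belo, category: garment, price: 1]: Out (category is garment, price = 1). [status: used, rating: 4, brand: Belo, category: book, price: 19]: In (category is book, price = 19). [status: refurbished, rating: 5, brand: Delt, category: book, price: 15]: In (category is book, price = 15). [status: new, rating: 4, brand: Erix, category: book, price: 28]: In (category is book, price = 28).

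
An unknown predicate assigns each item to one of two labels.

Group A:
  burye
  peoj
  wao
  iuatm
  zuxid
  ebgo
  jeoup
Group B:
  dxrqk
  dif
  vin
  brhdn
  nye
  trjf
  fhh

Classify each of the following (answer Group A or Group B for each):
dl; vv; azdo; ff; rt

Group B, Group B, Group A, Group B, Group B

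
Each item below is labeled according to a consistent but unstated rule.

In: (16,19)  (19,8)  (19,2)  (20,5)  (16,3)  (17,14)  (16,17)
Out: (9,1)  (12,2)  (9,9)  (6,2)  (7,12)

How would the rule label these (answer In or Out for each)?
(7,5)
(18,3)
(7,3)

One predicate separates the groups cleanly: first ≥ 14.

Out, In, Out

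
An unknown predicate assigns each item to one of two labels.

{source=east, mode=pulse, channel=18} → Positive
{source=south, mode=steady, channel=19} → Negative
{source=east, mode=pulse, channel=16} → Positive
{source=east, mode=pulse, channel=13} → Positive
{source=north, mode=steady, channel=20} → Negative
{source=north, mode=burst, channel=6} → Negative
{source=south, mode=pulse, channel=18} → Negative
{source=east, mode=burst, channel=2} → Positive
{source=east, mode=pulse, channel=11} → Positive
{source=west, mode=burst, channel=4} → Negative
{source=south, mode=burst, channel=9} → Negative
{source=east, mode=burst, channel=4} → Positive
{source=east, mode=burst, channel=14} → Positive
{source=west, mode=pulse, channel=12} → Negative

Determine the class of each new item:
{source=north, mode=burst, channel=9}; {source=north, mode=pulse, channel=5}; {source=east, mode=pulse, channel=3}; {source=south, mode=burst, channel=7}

Negative, Negative, Positive, Negative

The pattern is that an item is 'Positive' exactly when: source is east.
{source=north, mode=burst, channel=9} → source is north → Negative.
{source=north, mode=pulse, channel=5} → source is north → Negative.
{source=east, mode=pulse, channel=3} → source is east → Positive.
{source=south, mode=burst, channel=7} → source is south → Negative.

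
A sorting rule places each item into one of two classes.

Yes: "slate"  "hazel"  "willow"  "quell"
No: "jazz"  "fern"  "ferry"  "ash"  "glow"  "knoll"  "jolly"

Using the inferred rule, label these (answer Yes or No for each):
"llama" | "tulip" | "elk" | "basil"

Yes, Yes, No, Yes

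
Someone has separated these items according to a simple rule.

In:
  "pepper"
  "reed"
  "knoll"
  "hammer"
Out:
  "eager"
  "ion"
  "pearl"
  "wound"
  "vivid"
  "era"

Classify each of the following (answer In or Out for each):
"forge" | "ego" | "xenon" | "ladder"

Every 'In' example satisfies: has a double letter. None of the 'Out' examples do.

Out, Out, Out, In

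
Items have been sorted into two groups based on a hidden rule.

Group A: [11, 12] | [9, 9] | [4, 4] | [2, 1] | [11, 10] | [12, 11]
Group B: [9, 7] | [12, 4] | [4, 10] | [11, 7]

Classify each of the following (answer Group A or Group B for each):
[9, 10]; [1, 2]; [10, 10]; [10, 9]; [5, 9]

The pattern is that an item is 'Group A' exactly when: |first − second| ≤ 1.
[9, 10] — |9−10| = 1, hence Group A.
[1, 2] — |1−2| = 1, hence Group A.
[10, 10] — |10−10| = 0, hence Group A.
[10, 9] — |10−9| = 1, hence Group A.
[5, 9] — |5−9| = 4, hence Group B.

Group A, Group A, Group A, Group A, Group B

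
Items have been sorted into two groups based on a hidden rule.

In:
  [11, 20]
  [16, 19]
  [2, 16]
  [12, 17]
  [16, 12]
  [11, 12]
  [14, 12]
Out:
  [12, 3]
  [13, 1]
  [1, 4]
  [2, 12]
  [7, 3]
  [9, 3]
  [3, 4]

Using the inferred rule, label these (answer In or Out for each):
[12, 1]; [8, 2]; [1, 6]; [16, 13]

Every 'In' example satisfies: sum ≥ 18. None of the 'Out' examples do.
[12, 1] — 12+1 = 13, hence Out. [8, 2] — 8+2 = 10, hence Out. [1, 6] — 1+6 = 7, hence Out. [16, 13] — 16+13 = 29, hence In.

Out, Out, Out, In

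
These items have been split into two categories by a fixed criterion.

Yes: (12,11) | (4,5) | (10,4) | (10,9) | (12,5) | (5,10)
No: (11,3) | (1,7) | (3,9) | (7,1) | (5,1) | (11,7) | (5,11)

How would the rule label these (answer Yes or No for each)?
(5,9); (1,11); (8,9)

No, No, Yes

All 'Yes' examples share one property — product is even — and every 'No' example lacks it.
(5,9) — 5·9 = 45, hence No.
(1,11) — 1·11 = 11, hence No.
(8,9) — 8·9 = 72, hence Yes.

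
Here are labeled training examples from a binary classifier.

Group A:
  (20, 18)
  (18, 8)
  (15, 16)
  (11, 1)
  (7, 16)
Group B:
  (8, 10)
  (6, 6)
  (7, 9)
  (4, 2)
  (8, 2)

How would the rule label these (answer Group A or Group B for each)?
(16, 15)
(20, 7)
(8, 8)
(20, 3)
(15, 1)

Group A, Group A, Group B, Group A, Group A

A rule that fits every label: max ≥ 11 — true of each 'Group A' example, false of each 'Group B' one.
(16, 15): Group A (max 16).
(20, 7): Group A (max 20).
(8, 8): Group B (max 8).
(20, 3): Group A (max 20).
(15, 1): Group A (max 15).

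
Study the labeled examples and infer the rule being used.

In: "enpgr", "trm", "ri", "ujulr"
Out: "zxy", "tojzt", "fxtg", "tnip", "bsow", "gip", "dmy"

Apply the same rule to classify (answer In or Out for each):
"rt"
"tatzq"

In, Out

One predicate separates the groups cleanly: contains 'r'.
"rt": has 'r', checks out → In.
"tatzq": no 'r', does not satisfy this → Out.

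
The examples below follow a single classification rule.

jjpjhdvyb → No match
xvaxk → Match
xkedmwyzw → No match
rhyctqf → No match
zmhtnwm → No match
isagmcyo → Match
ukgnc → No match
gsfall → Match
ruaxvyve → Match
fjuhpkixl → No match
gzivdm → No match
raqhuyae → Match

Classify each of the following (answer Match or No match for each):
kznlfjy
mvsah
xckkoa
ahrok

No match, Match, Match, Match

Looking at the examples, the only property every 'Match' case has and every 'No match' case lacks is: contains 'a'.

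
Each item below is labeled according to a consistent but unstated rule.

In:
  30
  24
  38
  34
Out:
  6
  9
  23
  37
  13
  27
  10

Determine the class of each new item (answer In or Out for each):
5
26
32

Out, In, In

All 'In' examples share one property — even AND at least 13 — and every 'Out' example lacks it.
5 — 5 is odd, 5 < 13, hence Out.
26 — 26 is even, 26 ≥ 13, hence In.
32 — 32 is even, 32 ≥ 13, hence In.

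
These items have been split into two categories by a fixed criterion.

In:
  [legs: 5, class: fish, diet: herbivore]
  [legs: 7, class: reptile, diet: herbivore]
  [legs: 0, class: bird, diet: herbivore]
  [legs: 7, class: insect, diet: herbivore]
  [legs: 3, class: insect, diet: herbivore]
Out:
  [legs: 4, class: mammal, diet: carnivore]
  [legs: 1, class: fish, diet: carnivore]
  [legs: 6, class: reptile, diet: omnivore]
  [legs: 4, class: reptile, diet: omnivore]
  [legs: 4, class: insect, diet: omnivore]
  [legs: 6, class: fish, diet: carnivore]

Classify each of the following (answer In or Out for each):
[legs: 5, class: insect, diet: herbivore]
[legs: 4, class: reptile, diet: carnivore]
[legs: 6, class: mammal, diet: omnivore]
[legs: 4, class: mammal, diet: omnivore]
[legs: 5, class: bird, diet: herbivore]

In, Out, Out, Out, In

'In' ⟺ diet is herbivore.
[legs: 5, class: insect, diet: herbivore]: In (diet is herbivore).
[legs: 4, class: reptile, diet: carnivore]: Out (diet is carnivore).
[legs: 6, class: mammal, diet: omnivore]: Out (diet is omnivore).
[legs: 4, class: mammal, diet: omnivore]: Out (diet is omnivore).
[legs: 5, class: bird, diet: herbivore]: In (diet is herbivore).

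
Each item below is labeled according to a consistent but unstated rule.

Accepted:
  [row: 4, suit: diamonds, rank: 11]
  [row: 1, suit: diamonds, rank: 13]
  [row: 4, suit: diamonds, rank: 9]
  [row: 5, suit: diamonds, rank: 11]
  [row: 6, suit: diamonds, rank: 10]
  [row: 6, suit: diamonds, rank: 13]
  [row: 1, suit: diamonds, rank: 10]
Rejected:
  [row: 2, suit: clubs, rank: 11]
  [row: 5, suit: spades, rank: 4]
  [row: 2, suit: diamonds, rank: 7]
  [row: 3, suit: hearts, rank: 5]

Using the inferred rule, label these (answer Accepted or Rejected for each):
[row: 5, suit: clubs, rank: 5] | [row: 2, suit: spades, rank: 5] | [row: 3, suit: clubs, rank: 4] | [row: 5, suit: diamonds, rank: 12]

Rejected, Rejected, Rejected, Accepted

One predicate separates the groups cleanly: suit is diamonds AND rank ≥ 9.
[row: 5, suit: clubs, rank: 5]: suit is clubs, rank = 5, does not fit → Rejected.
[row: 2, suit: spades, rank: 5]: suit is spades, rank = 5, does not fit → Rejected.
[row: 3, suit: clubs, rank: 4]: suit is clubs, rank = 4, does not fit → Rejected.
[row: 5, suit: diamonds, rank: 12]: suit is diamonds, rank = 12, qualifies → Accepted.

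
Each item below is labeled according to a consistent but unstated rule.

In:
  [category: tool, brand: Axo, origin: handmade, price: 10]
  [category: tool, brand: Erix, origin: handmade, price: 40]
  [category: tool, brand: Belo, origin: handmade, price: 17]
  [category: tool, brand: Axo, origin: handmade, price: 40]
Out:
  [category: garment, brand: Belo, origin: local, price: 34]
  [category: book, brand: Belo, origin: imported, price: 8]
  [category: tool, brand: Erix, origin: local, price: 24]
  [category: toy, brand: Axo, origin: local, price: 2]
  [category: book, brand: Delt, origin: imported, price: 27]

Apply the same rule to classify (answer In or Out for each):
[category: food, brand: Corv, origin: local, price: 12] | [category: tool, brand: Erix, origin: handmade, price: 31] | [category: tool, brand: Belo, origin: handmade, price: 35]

Out, In, In

The distinguishing property — origin is handmade — holds for all the 'In' cases and none of the 'Out' cases.
[category: food, brand: Corv, origin: local, price: 12]: origin is local, does not satisfy this → Out.
[category: tool, brand: Erix, origin: handmade, price: 31]: origin is handmade, matches → In.
[category: tool, brand: Belo, origin: handmade, price: 35]: origin is handmade, matches → In.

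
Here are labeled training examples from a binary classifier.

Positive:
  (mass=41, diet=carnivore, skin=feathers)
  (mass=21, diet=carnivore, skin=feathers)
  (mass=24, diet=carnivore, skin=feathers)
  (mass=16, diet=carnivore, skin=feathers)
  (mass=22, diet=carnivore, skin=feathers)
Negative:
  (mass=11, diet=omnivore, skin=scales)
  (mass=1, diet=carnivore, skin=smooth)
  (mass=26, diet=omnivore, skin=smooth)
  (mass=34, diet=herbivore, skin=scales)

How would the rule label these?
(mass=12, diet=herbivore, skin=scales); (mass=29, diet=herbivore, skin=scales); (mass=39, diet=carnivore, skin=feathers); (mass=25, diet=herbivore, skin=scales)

A rule that fits every label: skin is feathers — true of each 'Positive' example, false of each 'Negative' one.
(mass=12, diet=herbivore, skin=scales) — skin is scales, hence Negative. (mass=29, diet=herbivore, skin=scales) — skin is scales, hence Negative. (mass=39, diet=carnivore, skin=feathers) — skin is feathers, hence Positive. (mass=25, diet=herbivore, skin=scales) — skin is scales, hence Negative.

Negative, Negative, Positive, Negative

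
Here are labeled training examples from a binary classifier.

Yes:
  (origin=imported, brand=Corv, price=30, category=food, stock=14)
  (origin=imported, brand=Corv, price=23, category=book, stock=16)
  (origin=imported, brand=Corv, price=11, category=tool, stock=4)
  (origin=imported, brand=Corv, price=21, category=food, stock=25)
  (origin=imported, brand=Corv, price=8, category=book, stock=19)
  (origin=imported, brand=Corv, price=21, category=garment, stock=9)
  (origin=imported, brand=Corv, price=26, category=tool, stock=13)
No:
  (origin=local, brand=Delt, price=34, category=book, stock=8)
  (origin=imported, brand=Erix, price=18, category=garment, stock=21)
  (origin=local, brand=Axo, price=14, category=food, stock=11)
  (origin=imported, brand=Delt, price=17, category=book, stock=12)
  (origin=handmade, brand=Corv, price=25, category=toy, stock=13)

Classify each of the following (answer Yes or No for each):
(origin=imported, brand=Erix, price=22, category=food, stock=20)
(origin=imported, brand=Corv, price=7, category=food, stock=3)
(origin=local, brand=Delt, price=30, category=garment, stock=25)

No, Yes, No

Rule: origin is imported AND brand is Corv. This holds for each 'Yes' example and fails for each 'No' one.
(origin=imported, brand=Erix, price=22, category=food, stock=20): No (origin is imported, brand is Erix). (origin=imported, brand=Corv, price=7, category=food, stock=3): Yes (origin is imported, brand is Corv). (origin=local, brand=Delt, price=30, category=garment, stock=25): No (origin is local, brand is Delt).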